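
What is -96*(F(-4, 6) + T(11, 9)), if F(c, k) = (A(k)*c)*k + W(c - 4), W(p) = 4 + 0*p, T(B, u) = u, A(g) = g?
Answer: 12576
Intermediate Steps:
W(p) = 4 (W(p) = 4 + 0 = 4)
F(c, k) = 4 + c*k² (F(c, k) = (k*c)*k + 4 = (c*k)*k + 4 = c*k² + 4 = 4 + c*k²)
-96*(F(-4, 6) + T(11, 9)) = -96*((4 - 4*6²) + 9) = -96*((4 - 4*36) + 9) = -96*((4 - 144) + 9) = -96*(-140 + 9) = -96*(-131) = 12576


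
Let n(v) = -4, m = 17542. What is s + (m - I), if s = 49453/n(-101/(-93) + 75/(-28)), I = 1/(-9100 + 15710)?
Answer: 68463073/13220 ≈ 5178.8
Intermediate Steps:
I = 1/6610 ≈ 0.00015129
s = -49453/4 (s = 49453/(-4) = 49453*(-¼) = -49453/4 ≈ -12363.)
s + (m - I) = -49453/4 + (17542 - 1*1/6610) = -49453/4 + (17542 - 1/6610) = -49453/4 + 115952619/6610 = 68463073/13220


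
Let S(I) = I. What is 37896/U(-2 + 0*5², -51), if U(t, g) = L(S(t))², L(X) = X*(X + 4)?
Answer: 4737/2 ≈ 2368.5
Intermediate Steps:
L(X) = X*(4 + X)
U(t, g) = t²*(4 + t)² (U(t, g) = (t*(4 + t))² = t²*(4 + t)²)
37896/U(-2 + 0*5², -51) = 37896/(((-2 + 0*5²)²*(4 + (-2 + 0*5²))²)) = 37896/(((-2 + 0*25)²*(4 + (-2 + 0*25))²)) = 37896/(((-2 + 0)²*(4 + (-2 + 0))²)) = 37896/(((-2)²*(4 - 2)²)) = 37896/((4*2²)) = 37896/((4*4)) = 37896/16 = 37896*(1/16) = 4737/2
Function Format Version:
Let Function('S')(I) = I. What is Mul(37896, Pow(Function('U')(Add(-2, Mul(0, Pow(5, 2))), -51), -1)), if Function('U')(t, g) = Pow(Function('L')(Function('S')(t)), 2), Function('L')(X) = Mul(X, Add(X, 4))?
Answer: Rational(4737, 2) ≈ 2368.5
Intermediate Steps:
Function('L')(X) = Mul(X, Add(4, X))
Function('U')(t, g) = Mul(Pow(t, 2), Pow(Add(4, t), 2)) (Function('U')(t, g) = Pow(Mul(t, Add(4, t)), 2) = Mul(Pow(t, 2), Pow(Add(4, t), 2)))
Mul(37896, Pow(Function('U')(Add(-2, Mul(0, Pow(5, 2))), -51), -1)) = Mul(37896, Pow(Mul(Pow(Add(-2, Mul(0, Pow(5, 2))), 2), Pow(Add(4, Add(-2, Mul(0, Pow(5, 2)))), 2)), -1)) = Mul(37896, Pow(Mul(Pow(Add(-2, Mul(0, 25)), 2), Pow(Add(4, Add(-2, Mul(0, 25))), 2)), -1)) = Mul(37896, Pow(Mul(Pow(Add(-2, 0), 2), Pow(Add(4, Add(-2, 0)), 2)), -1)) = Mul(37896, Pow(Mul(Pow(-2, 2), Pow(Add(4, -2), 2)), -1)) = Mul(37896, Pow(Mul(4, Pow(2, 2)), -1)) = Mul(37896, Pow(Mul(4, 4), -1)) = Mul(37896, Pow(16, -1)) = Mul(37896, Rational(1, 16)) = Rational(4737, 2)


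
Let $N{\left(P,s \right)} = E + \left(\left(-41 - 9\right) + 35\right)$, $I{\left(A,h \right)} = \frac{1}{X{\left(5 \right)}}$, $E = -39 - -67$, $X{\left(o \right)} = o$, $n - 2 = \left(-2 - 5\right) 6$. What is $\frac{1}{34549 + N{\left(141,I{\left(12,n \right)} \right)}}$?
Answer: $\frac{1}{34562} \approx 2.8934 \cdot 10^{-5}$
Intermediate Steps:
$n = -40$ ($n = 2 + \left(-2 - 5\right) 6 = 2 - 42 = -40$)
$E = 28$ ($E = -39 + 67 = 28$)
$I{\left(A,h \right)} = \frac{1}{5}$
$N{\left(P,s \right)} = 13$ ($N{\left(P,s \right)} = 28 + \left(\left(-41 - 9\right) + 35\right) = 28 + \left(-50 + 35\right) = 28 - 15 = 13$)
$\frac{1}{34549 + N{\left(141,I{\left(12,n \right)} \right)}} = \frac{1}{34549 + 13} = \frac{1}{34562}$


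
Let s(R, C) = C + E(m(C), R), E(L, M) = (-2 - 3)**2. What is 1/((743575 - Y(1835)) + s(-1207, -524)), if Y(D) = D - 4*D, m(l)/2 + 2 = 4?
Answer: 1/748581 ≈ 1.3359e-6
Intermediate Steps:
m(l) = 4 (m(l) = -4 + 2*4 = -4 + 8 = 4)
E(L, M) = 25 (E(L, M) = (-5)**2 = 25)
s(R, C) = 25 + C (s(R, C) = C + 25 = 25 + C)
Y(D) = -3*D
1/((743575 - Y(1835)) + s(-1207, -524)) = 1/((743575 - (-3)*1835) + (25 - 524)) = 1/((743575 - 1*(-5505)) - 499) = 1/((743575 + 5505) - 499) = 1/(749080 - 499) = 1/748581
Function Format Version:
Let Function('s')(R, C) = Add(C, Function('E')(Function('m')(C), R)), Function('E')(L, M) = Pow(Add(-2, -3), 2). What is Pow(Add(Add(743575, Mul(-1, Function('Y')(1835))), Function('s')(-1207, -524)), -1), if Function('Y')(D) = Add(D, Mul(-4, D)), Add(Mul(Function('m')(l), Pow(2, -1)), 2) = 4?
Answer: Rational(1, 748581) ≈ 1.3359e-6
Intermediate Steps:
Function('m')(l) = 4 (Function('m')(l) = Add(-4, Mul(2, 4)) = Add(-4, 8) = 4)
Function('E')(L, M) = 25 (Function('E')(L, M) = Pow(-5, 2) = 25)
Function('s')(R, C) = Add(25, C) (Function('s')(R, C) = Add(C, 25) = Add(25, C))
Function('Y')(D) = Mul(-3, D)
Pow(Add(Add(743575, Mul(-1, Function('Y')(1835))), Function('s')(-1207, -524)), -1) = Pow(Add(Add(743575, Mul(-1, Mul(-3, 1835))), Add(25, -524)), -1) = Pow(Add(Add(743575, Mul(-1, -5505)), -499), -1) = Pow(Add(Add(743575, 5505), -499), -1) = Pow(Add(749080, -499), -1) = Pow(748581, -1) = Rational(1, 748581)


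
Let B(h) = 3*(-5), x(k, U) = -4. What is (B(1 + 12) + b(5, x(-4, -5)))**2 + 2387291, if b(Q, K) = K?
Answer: 2387652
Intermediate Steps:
B(h) = -15
(B(1 + 12) + b(5, x(-4, -5)))**2 + 2387291 = (-15 - 4)**2 + 2387291 = (-19)**2 + 2387291 = 361 + 2387291 = 2387652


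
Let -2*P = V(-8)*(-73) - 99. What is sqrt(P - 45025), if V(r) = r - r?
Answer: I*sqrt(179902)/2 ≈ 212.07*I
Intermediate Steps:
V(r) = 0
P = 99/2 (P = -(0*(-73) - 99)/2 = -(0 - 99)/2 = -1/2*(-99) = 99/2 ≈ 49.500)
sqrt(P - 45025) = sqrt(99/2 - 45025) = sqrt(-89951/2) = I*sqrt(179902)/2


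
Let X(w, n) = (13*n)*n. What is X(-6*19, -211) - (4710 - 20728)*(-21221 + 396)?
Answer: -332996077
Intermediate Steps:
X(w, n) = 13*n²
X(-6*19, -211) - (4710 - 20728)*(-21221 + 396) = 13*(-211)² - (4710 - 20728)*(-21221 + 396) = 13*44521 - (-16018)*(-20825) = 578773 - 1*333574850 = 578773 - 333574850 = -332996077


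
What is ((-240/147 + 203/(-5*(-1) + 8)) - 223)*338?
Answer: -3461744/49 ≈ -70648.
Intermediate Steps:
((-240/147 + 203/(-5*(-1) + 8)) - 223)*338 = ((-240*1/147 + 203/(5 + 8)) - 223)*338 = ((-80/49 + 203/13) - 223)*338 = (8907/637 - 223)*338 = -133144/637*338 = -3461744/49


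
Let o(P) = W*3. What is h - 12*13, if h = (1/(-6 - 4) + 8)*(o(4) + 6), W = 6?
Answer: 168/5 ≈ 33.600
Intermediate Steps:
o(P) = 18 (o(P) = 6*3 = 18)
h = 948/5 (h = (1/(-6 - 4) + 8)*(18 + 6) = (1/(-10) + 8)*24 = (-⅒ + 8)*24 = (79/10)*24 = 948/5 ≈ 189.60)
h - 12*13 = 948/5 - 12*13 = 948/5 - 156 = 168/5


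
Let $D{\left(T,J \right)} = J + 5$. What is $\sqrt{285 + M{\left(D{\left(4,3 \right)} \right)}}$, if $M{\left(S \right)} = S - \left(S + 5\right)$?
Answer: $2 \sqrt{70} \approx 16.733$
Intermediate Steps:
$D{\left(T,J \right)} = 5 + J$
$M{\left(S \right)} = -5$ ($M{\left(S \right)} = S - \left(5 + S\right) = -5$)
$\sqrt{285 + M{\left(D{\left(4,3 \right)} \right)}} = \sqrt{285 - 5} = \sqrt{280} = 2 \sqrt{70}$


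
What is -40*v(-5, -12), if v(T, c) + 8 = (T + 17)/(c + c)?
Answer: 340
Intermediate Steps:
v(T, c) = -8 + (17 + T)/(2*c) (v(T, c) = -8 + (T + 17)/(c + c) = -8 + (17 + T)/((2*c)) = -8 + (17 + T)*(1/(2*c)) = -8 + (17 + T)/(2*c))
-40*v(-5, -12) = -20*(17 - 5 - 16*(-12))/(-12) = -20*(-1)*(17 - 5 + 192)/12 = -20*(-1)*204/12 = -40*(-17/2) = 340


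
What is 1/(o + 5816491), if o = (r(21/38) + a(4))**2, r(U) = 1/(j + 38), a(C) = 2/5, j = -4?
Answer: 28900/168096595229 ≈ 1.7192e-7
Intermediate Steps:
a(C) = 2/5 (a(C) = 2*(1/5) = 2/5)
r(U) = 1/34 (r(U) = 1/(-4 + 38) = 1/34)
o = 5329/28900 (o = (1/34 + 2/5)**2 = (73/170)**2 = 5329/28900 ≈ 0.18439)
1/(o + 5816491) = 1/(5329/28900 + 5816491) = 1/(168096595229/28900) = 28900/168096595229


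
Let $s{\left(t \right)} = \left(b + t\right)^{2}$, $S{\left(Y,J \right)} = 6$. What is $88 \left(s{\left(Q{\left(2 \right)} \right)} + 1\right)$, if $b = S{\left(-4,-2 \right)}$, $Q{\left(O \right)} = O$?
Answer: $5720$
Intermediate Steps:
$b = 6$
$s{\left(t \right)} = \left(6 + t\right)^{2}$
$88 \left(s{\left(Q{\left(2 \right)} \right)} + 1\right) = 88 \left(\left(6 + 2\right)^{2} + 1\right) = 88 \left(8^{2} + 1\right) = 88 \left(64 + 1\right) = 88 \cdot 65 = 5720$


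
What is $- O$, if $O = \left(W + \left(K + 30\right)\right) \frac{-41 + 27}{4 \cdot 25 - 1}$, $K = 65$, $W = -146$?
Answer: $- \frac{238}{33} \approx -7.2121$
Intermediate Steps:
$O = \frac{238}{33}$ ($O = \left(-146 + \left(65 + 30\right)\right) \frac{-41 + 27}{4 \cdot 25 - 1} = \left(-146 + 95\right) \left(- \frac{14}{100 - 1}\right) = - 51 \left(- \frac{14}{99}\right) = - 51 \left(\left(-14\right) \frac{1}{99}\right) = \left(-51\right) \left(- \frac{14}{99}\right) = \frac{238}{33} \approx 7.2121$)
$- O = \left(-1\right) \frac{238}{33} = - \frac{238}{33}$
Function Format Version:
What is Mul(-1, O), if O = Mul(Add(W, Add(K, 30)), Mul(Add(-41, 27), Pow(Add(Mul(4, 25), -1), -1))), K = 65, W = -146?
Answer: Rational(-238, 33) ≈ -7.2121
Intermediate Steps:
O = Rational(238, 33) (O = Mul(Add(-146, Add(65, 30)), Mul(Add(-41, 27), Pow(Add(Mul(4, 25), -1), -1))) = Mul(Add(-146, 95), Mul(-14, Pow(Add(100, -1), -1))) = Mul(-51, Mul(-14, Pow(99, -1))) = Mul(-51, Mul(-14, Rational(1, 99))) = Mul(-51, Rational(-14, 99)) = Rational(238, 33) ≈ 7.2121)
Mul(-1, O) = Mul(-1, Rational(238, 33)) = Rational(-238, 33)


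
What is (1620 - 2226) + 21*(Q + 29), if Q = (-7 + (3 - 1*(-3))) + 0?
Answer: -18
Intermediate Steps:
Q = -1 (Q = (-7 + (3 + 3)) + 0 = (-7 + 6) + 0 = -1 + 0 = -1)
(1620 - 2226) + 21*(Q + 29) = (1620 - 2226) + 21*(-1 + 29) = -606 + 21*28 = -606 + 588 = -18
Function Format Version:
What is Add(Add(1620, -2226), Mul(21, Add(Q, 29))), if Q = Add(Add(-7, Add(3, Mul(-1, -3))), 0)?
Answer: -18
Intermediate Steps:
Q = -1 (Q = Add(Add(-7, Add(3, 3)), 0) = Add(Add(-7, 6), 0) = Add(-1, 0) = -1)
Add(Add(1620, -2226), Mul(21, Add(Q, 29))) = Add(Add(1620, -2226), Mul(21, Add(-1, 29))) = Add(-606, Mul(21, 28)) = Add(-606, 588) = -18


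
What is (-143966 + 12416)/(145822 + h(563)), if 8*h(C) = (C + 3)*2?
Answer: -87700/97309 ≈ -0.90125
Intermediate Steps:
h(C) = ¾ + C/4 (h(C) = ((C + 3)*2)/8 = ((3 + C)*2)/8 = (6 + 2*C)/8 = ¾ + C/4)
(-143966 + 12416)/(145822 + h(563)) = (-143966 + 12416)/(145822 + (¾ + (¼)*563)) = -131550/(145822 + (¾ + 563/4)) = -131550/(145822 + 283/2) = -131550/291927/2 = -131550*2/291927 = -87700/97309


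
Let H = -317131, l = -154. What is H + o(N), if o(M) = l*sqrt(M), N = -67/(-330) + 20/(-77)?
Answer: -317131 - I*sqrt(302610)/15 ≈ -3.1713e+5 - 36.673*I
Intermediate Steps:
N = -131/2310 (N = -67*(-1/330) + 20*(-1/77) = 67/330 - 20/77 = -131/2310 ≈ -0.056710)
o(M) = -154*sqrt(M)
H + o(N) = -317131 - I*sqrt(302610)/15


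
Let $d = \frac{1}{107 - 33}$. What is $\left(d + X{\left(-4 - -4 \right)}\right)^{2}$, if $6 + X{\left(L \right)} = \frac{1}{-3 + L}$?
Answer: $\frac{1968409}{49284} \approx 39.94$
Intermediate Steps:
$d = \frac{1}{74} \approx 0.013514$
$X{\left(L \right)} = -6 + \frac{1}{-3 + L}$
$\left(d + X{\left(-4 - -4 \right)}\right)^{2} = \left(\frac{1}{74} + \frac{19 - 6 \left(-4 - -4\right)}{-3 - 0}\right)^{2} = \left(\frac{1}{74} + \frac{19 - 6 \left(-4 + 4\right)}{-3 + \left(-4 + 4\right)}\right)^{2} = \left(\frac{1}{74} + \frac{19 - 0}{-3 + 0}\right)^{2} = \left(\frac{1}{74} + \frac{19 + 0}{-3}\right)^{2} = \left(\frac{1}{74} - \frac{19}{3}\right)^{2} = \left(- \frac{1403}{222}\right)^{2} = \frac{1968409}{49284}$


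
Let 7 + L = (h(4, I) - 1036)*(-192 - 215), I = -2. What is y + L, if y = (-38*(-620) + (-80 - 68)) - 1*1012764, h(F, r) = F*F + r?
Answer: -573405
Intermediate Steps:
h(F, r) = r + F² (h(F, r) = F² + r = r + F²)
L = 415947 (L = -7 + ((-2 + 4²) - 1036)*(-192 - 215) = -7 + ((-2 + 16) - 1036)*(-407) = -7 + (14 - 1036)*(-407) = -7 - 1022*(-407) = -7 + 415954 = 415947)
y = -989352 (y = (23560 - 148) - 1012764 = 23412 - 1012764 = -989352)
y + L = -989352 + 415947 = -573405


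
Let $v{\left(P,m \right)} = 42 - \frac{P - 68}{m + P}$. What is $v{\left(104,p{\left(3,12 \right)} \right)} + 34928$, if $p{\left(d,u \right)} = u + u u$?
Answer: $\frac{2273041}{65} \approx 34970.0$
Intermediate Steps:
$p{\left(d,u \right)} = u + u^{2}$
$v{\left(P,m \right)} = 42 - \frac{-68 + P}{P + m}$
$v{\left(104,p{\left(3,12 \right)} \right)} + 34928 = \frac{68 + 41 \cdot 104 + 42 \cdot 12 \left(1 + 12\right)}{104 + 12 \left(1 + 12\right)} + 34928 = \frac{68 + 4264 + 42 \cdot 12 \cdot 13}{104 + 12 \cdot 13} + 34928 = \frac{68 + 4264 + 42 \cdot 156}{104 + 156} + 34928 = \frac{68 + 4264 + 6552}{260} + 34928 = \frac{1}{260} \cdot 10884 + 34928 = \frac{2721}{65} + 34928 = \frac{2273041}{65}$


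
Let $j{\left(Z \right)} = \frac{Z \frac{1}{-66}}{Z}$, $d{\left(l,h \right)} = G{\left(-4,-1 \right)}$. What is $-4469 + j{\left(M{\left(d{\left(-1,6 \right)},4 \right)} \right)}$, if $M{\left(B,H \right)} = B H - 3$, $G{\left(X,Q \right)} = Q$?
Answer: $- \frac{294955}{66} \approx -4469.0$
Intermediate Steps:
$d{\left(l,h \right)} = -1$
$M{\left(B,H \right)} = -3 + B H$
$j{\left(Z \right)} = - \frac{1}{66}$ ($j{\left(Z \right)} = \frac{Z \left(- \frac{1}{66}\right)}{Z} = \frac{\left(- \frac{1}{66}\right) Z}{Z} = - \frac{1}{66}$)
$-4469 + j{\left(M{\left(d{\left(-1,6 \right)},4 \right)} \right)} = -4469 - \frac{1}{66} = - \frac{294955}{66}$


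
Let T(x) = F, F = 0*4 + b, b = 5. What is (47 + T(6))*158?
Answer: 8216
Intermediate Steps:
F = 5 (F = 0*4 + 5 = 0 + 5 = 5)
T(x) = 5
(47 + T(6))*158 = (47 + 5)*158 = 52*158 = 8216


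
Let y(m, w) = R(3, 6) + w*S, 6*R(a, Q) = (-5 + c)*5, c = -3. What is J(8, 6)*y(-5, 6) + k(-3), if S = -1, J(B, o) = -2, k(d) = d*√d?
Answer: 76/3 - 3*I*√3 ≈ 25.333 - 5.1962*I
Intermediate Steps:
R(a, Q) = -20/3 (R(a, Q) = ((-5 - 3)*5)/6 = (-8*5)/6 = (⅙)*(-40) = -20/3)
k(d) = d^(3/2)
y(m, w) = -20/3 - w (y(m, w) = -20/3 + w*(-1) = -20/3 - w)
J(8, 6)*y(-5, 6) + k(-3) = -2*(-20/3 - 1*6) + (-3)^(3/2) = -2*(-20/3 - 6) - 3*I*√3 = -2*(-38/3) - 3*I*√3 = 76/3 - 3*I*√3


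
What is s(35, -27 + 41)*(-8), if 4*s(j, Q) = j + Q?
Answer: -98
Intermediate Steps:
s(j, Q) = Q/4 + j/4 (s(j, Q) = (j + Q)/4 = (Q + j)/4 = Q/4 + j/4)
s(35, -27 + 41)*(-8) = ((-27 + 41)/4 + (¼)*35)*(-8) = ((¼)*14 + 35/4)*(-8) = (7/2 + 35/4)*(-8) = (49/4)*(-8) = -98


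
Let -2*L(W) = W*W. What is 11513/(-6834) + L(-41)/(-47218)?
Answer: -537876857/322687812 ≈ -1.6669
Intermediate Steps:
L(W) = -W**2/2 (L(W) = -W*W/2 = -W**2/2)
11513/(-6834) + L(-41)/(-47218) = 11513/(-6834) - 1/2*(-41)**2/(-47218) = 11513*(-1/6834) - 1/2*1681*(-1/47218) = -11513/6834 - 1681/2*(-1/47218) = -11513/6834 + 1681/94436 = -537876857/322687812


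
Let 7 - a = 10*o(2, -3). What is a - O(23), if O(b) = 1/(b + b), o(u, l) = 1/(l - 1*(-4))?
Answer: -139/46 ≈ -3.0217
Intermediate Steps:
o(u, l) = 1/(4 + l) (o(u, l) = 1/(l + 4) = 1/(4 + l))
O(b) = 1/(2*b)
a = -3 (a = 7 - 10/(4 - 3) = 7 - 10/1 = 7 - 10 = -3)
a - O(23) = -3 - 1/(2*23) = -3 - 1*1/46 = -3 - 1/46 = -139/46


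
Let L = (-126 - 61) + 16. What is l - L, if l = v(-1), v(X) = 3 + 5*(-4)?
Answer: 154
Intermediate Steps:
v(X) = -17 (v(X) = 3 - 20 = -17)
l = -17
L = -171 (L = -187 + 16 = -171)
l - L = -17 - 1*(-171) = -17 + 171 = 154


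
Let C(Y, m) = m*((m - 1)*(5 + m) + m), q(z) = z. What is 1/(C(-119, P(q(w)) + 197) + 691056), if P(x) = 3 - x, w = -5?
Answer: 1/9515281 ≈ 1.0509e-7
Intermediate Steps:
C(Y, m) = m*(m + (-1 + m)*(5 + m)) (C(Y, m) = m*((-1 + m)*(5 + m) + m) = m*(m + (-1 + m)*(5 + m)))
1/(C(-119, P(q(w)) + 197) + 691056) = 1/(((3 - 1*(-5)) + 197)*(-5 + ((3 - 1*(-5)) + 197)² + 5*((3 - 1*(-5)) + 197)) + 691056) = 1/(((3 + 5) + 197)*(-5 + ((3 + 5) + 197)² + 5*((3 + 5) + 197)) + 691056) = 1/((8 + 197)*(-5 + (8 + 197)² + 5*(8 + 197)) + 691056) = 1/(205*(-5 + 205² + 5*205) + 691056) = 1/(205*(-5 + 42025 + 1025) + 691056) = 1/(205*43045 + 691056) = 1/(8824225 + 691056) = 1/9515281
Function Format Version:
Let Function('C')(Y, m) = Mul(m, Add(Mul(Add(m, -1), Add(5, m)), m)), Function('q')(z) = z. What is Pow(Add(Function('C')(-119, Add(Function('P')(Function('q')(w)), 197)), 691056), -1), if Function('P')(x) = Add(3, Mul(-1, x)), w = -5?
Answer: Rational(1, 9515281) ≈ 1.0509e-7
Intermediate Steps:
Function('C')(Y, m) = Mul(m, Add(m, Mul(Add(-1, m), Add(5, m)))) (Function('C')(Y, m) = Mul(m, Add(Mul(Add(-1, m), Add(5, m)), m)) = Mul(m, Add(m, Mul(Add(-1, m), Add(5, m)))))
Pow(Add(Function('C')(-119, Add(Function('P')(Function('q')(w)), 197)), 691056), -1) = Pow(Add(Mul(Add(Add(3, Mul(-1, -5)), 197), Add(-5, Pow(Add(Add(3, Mul(-1, -5)), 197), 2), Mul(5, Add(Add(3, Mul(-1, -5)), 197)))), 691056), -1) = Pow(Add(Mul(Add(Add(3, 5), 197), Add(-5, Pow(Add(Add(3, 5), 197), 2), Mul(5, Add(Add(3, 5), 197)))), 691056), -1) = Pow(Add(Mul(Add(8, 197), Add(-5, Pow(Add(8, 197), 2), Mul(5, Add(8, 197)))), 691056), -1) = Pow(Add(Mul(205, Add(-5, Pow(205, 2), Mul(5, 205))), 691056), -1) = Pow(Add(Mul(205, Add(-5, 42025, 1025)), 691056), -1) = Pow(Add(Mul(205, 43045), 691056), -1) = Pow(Add(8824225, 691056), -1) = Pow(9515281, -1) = Rational(1, 9515281)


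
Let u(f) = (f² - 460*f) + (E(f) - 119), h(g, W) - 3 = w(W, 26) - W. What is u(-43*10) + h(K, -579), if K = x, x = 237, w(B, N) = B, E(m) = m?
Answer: 382154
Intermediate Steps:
K = 237
h(g, W) = 3 (h(g, W) = 3 + (W - W) = 3 + 0 = 3)
u(f) = -119 + f² - 459*f (u(f) = (f² - 460*f) + (f - 119) = (f² - 460*f) + (-119 + f) = -119 + f² - 459*f)
u(-43*10) + h(K, -579) = (-119 + (-43*10)² - (-19737)*10) + 3 = (-119 + (-430)² - 459*(-430)) + 3 = (-119 + 184900 + 197370) + 3 = 382151 + 3 = 382154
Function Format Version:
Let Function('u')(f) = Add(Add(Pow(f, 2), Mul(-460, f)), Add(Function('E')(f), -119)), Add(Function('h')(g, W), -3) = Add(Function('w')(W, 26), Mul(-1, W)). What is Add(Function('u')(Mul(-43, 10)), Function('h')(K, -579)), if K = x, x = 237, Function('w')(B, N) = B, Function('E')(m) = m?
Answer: 382154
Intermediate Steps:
K = 237
Function('h')(g, W) = 3 (Function('h')(g, W) = Add(3, Add(W, Mul(-1, W))) = Add(3, 0) = 3)
Function('u')(f) = Add(-119, Pow(f, 2), Mul(-459, f)) (Function('u')(f) = Add(Add(Pow(f, 2), Mul(-460, f)), Add(f, -119)) = Add(Add(Pow(f, 2), Mul(-460, f)), Add(-119, f)) = Add(-119, Pow(f, 2), Mul(-459, f)))
Add(Function('u')(Mul(-43, 10)), Function('h')(K, -579)) = Add(Add(-119, Pow(Mul(-43, 10), 2), Mul(-459, Mul(-43, 10))), 3) = Add(Add(-119, Pow(-430, 2), Mul(-459, -430)), 3) = Add(Add(-119, 184900, 197370), 3) = Add(382151, 3) = 382154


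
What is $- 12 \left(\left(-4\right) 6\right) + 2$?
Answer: $290$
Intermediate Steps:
$- 12 \left(\left(-4\right) 6\right) + 2 = \left(-12\right) \left(-24\right) + 2 = 288 + 2 = 290$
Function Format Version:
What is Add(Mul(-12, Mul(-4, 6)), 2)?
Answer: 290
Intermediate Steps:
Add(Mul(-12, Mul(-4, 6)), 2) = Add(Mul(-12, -24), 2) = Add(288, 2) = 290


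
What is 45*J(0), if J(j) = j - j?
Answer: 0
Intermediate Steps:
J(j) = 0
45*J(0) = 45*0 = 0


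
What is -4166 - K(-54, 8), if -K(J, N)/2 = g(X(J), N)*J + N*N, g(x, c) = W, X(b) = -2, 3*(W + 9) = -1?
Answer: -3030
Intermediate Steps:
W = -28/3 (W = -9 + (⅓)*(-1) = -9 - ⅓ = -28/3 ≈ -9.3333)
g(x, c) = -28/3
K(J, N) = -2*N² + 56*J/3 (K(J, N) = -2*(-28*J/3 + N*N) = -2*(-28*J/3 + N²) = -2*(N² - 28*J/3) = -2*N² + 56*J/3)
-4166 - K(-54, 8) = -4166 - (-2*8² + (56/3)*(-54)) = -4166 - (-2*64 - 1008) = -4166 - (-128 - 1008) = -4166 - 1*(-1136) = -4166 + 1136 = -3030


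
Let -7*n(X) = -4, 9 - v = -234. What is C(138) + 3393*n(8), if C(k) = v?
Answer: 15273/7 ≈ 2181.9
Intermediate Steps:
v = 243 (v = 9 - 1*(-234) = 9 + 234 = 243)
n(X) = 4/7 (n(X) = -⅐*(-4) = 4/7)
C(k) = 243
C(138) + 3393*n(8) = 243 + 3393*(4/7) = 243 + 13572/7 = 15273/7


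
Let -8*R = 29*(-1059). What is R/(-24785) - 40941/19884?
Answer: -727369917/328549960 ≈ -2.2139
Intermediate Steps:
R = 30711/8 (R = -29*(-1059)/8 = -1/8*(-30711) = 30711/8 ≈ 3838.9)
R/(-24785) - 40941/19884 = (30711/8)/(-24785) - 40941/19884 = (30711/8)*(-1/24785) - 40941*1/19884 = -30711/198280 - 13647/6628 = -727369917/328549960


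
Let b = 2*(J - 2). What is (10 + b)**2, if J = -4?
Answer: 4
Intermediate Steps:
b = -12 (b = 2*(-4 - 2) = 2*(-6) = -12)
(10 + b)**2 = (10 - 12)**2 = (-2)**2 = 4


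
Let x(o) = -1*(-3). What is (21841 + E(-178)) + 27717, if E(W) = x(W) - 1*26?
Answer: 49535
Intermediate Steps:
x(o) = 3
E(W) = -23 (E(W) = 3 - 1*26 = 3 - 26 = -23)
(21841 + E(-178)) + 27717 = (21841 - 23) + 27717 = 21818 + 27717 = 49535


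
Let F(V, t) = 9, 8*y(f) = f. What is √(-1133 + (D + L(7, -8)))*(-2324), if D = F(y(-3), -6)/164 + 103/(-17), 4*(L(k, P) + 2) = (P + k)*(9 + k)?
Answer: -1162*I*√2225012887/697 ≈ -78639.0*I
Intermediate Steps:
y(f) = f/8
L(k, P) = -2 + (9 + k)*(P + k)/4 (L(k, P) = -2 + ((P + k)*(9 + k))/4 = -2 + ((9 + k)*(P + k))/4 = -2 + (9 + k)*(P + k)/4)
D = -16739/2788 (D = 9/164 + 103/(-17) = 9*(1/164) + 103*(-1/17) = 9/164 - 103/17 = -16739/2788 ≈ -6.0039)
√(-1133 + (D + L(7, -8)))*(-2324) = √(-1133 + (-16739/2788 + (-2 + (¼)*7² + (9/4)*(-8) + (9/4)*7 + (¼)*(-8)*7)))*(-2324) = √(-1133 + (-16739/2788 + (-2 + (¼)*49 - 18 + 63/4 - 14)))*(-2324) = √(-1133 + (-16739/2788 + (-2 + 49/4 - 18 + 63/4 - 14)))*(-2324) = √(-1133 + (-16739/2788 - 6))*(-2324) = √(-1133 - 33467/2788)*(-2324) = √(-3192271/2788)*(-2324) = (I*√2225012887/1394)*(-2324) = -1162*I*√2225012887/697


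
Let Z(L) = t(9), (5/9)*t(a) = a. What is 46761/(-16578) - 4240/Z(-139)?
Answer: -13157083/49734 ≈ -264.55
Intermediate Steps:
t(a) = 9*a/5
Z(L) = 81/5 (Z(L) = (9/5)*9 = 81/5)
46761/(-16578) - 4240/Z(-139) = 46761/(-16578) - 4240/81/5 = 46761*(-1/16578) - 4240*5/81 = -15587/5526 - 21200/81 = -13157083/49734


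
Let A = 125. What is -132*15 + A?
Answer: -1855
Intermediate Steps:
-132*15 + A = -132*15 + 125 = -1980 + 125 = -1855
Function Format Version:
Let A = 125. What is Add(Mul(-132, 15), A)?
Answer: -1855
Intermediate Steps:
Add(Mul(-132, 15), A) = Add(Mul(-132, 15), 125) = Add(-1980, 125) = -1855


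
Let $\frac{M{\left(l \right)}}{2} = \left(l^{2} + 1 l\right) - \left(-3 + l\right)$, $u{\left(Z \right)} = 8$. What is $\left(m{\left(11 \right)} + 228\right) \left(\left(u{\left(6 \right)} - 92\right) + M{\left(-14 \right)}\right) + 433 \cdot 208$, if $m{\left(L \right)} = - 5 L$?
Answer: $144386$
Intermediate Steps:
$M{\left(l \right)} = 6 + 2 l^{2}$ ($M{\left(l \right)} = 2 \left(\left(l^{2} + 1 l\right) - \left(-3 + l\right)\right) = 2 \left(\left(l^{2} + l\right) - \left(-3 + l\right)\right) = 2 \left(\left(l + l^{2}\right) - \left(-3 + l\right)\right) = 2 \left(3 + l^{2}\right) = 6 + 2 l^{2}$)
$\left(m{\left(11 \right)} + 228\right) \left(\left(u{\left(6 \right)} - 92\right) + M{\left(-14 \right)}\right) + 433 \cdot 208 = \left(\left(-5\right) 11 + 228\right) \left(\left(8 - 92\right) + \left(6 + 2 \left(-14\right)^{2}\right)\right) + 433 \cdot 208 = \left(-55 + 228\right) \left(\left(8 - 92\right) + \left(6 + 2 \cdot 196\right)\right) + 90064 = 173 \left(-84 + \left(6 + 392\right)\right) + 90064 = 173 \left(-84 + 398\right) + 90064 = 173 \cdot 314 + 90064 = 54322 + 90064 = 144386$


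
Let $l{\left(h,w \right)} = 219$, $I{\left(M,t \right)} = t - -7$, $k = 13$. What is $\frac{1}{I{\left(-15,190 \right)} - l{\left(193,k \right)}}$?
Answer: $- \frac{1}{22} \approx -0.045455$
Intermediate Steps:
$I{\left(M,t \right)} = 7 + t$ ($I{\left(M,t \right)} = t + 7 = 7 + t$)
$\frac{1}{I{\left(-15,190 \right)} - l{\left(193,k \right)}} = \frac{1}{\left(7 + 190\right) - 219} = \frac{1}{197 - 219} = \frac{1}{-22} = - \frac{1}{22}$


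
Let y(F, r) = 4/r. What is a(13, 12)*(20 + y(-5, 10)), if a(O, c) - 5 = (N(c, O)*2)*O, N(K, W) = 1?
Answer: 3162/5 ≈ 632.40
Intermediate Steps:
a(O, c) = 5 + 2*O (a(O, c) = 5 + (1*2)*O = 5 + 2*O)
a(13, 12)*(20 + y(-5, 10)) = (5 + 2*13)*(20 + 4/10) = (5 + 26)*(20 + 4*(1/10)) = 31*(20 + 2/5) = 31*(102/5) = 3162/5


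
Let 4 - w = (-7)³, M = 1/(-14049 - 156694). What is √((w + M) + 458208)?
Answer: 2*√3342083202189613/170743 ≈ 677.17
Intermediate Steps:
M = -1/170743 (M = 1/(-170743) = -1/170743 ≈ -5.8568e-6)
w = 347 (w = 4 - 1*(-7)³ = 4 - 1*(-343) = 4 + 343 = 347)
√((w + M) + 458208) = √((347 - 1/170743) + 458208) = √(59247820/170743 + 458208) = √(78295056364/170743) = 2*√3342083202189613/170743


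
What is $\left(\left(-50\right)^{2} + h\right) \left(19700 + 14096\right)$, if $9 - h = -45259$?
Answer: $1614367328$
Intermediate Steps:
$h = 45268$ ($h = 9 - -45259 = 9 + 45259 = 45268$)
$\left(\left(-50\right)^{2} + h\right) \left(19700 + 14096\right) = \left(\left(-50\right)^{2} + 45268\right) \left(19700 + 14096\right) = \left(2500 + 45268\right) 33796 = 47768 \cdot 33796 = 1614367328$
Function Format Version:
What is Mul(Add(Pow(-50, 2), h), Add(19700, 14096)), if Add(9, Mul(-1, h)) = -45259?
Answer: 1614367328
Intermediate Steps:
h = 45268 (h = Add(9, Mul(-1, -45259)) = Add(9, 45259) = 45268)
Mul(Add(Pow(-50, 2), h), Add(19700, 14096)) = Mul(Add(Pow(-50, 2), 45268), Add(19700, 14096)) = Mul(Add(2500, 45268), 33796) = Mul(47768, 33796) = 1614367328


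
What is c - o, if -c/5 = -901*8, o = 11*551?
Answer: 29979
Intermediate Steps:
o = 6061
c = 36040 (c = -(-4505)*8 = -5*(-7208) = 36040)
c - o = 36040 - 1*6061 = 36040 - 6061 = 29979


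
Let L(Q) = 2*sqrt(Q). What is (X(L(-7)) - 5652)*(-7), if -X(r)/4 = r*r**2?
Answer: 39564 - 1568*I*sqrt(7) ≈ 39564.0 - 4148.5*I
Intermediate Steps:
X(r) = -4*r**3 (X(r) = -4*r*r**2 = -4*r**3)
(X(L(-7)) - 5652)*(-7) = (-4*(-56*I*sqrt(7)) - 5652)*(-7) = (-(-224)*I*sqrt(7) - 5652)*(-7) = (224*I*sqrt(7) - 5652)*(-7) = (-5652 + 224*I*sqrt(7))*(-7) = 39564 - 1568*I*sqrt(7)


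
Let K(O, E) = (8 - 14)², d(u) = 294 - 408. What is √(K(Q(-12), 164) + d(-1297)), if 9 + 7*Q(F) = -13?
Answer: I*√78 ≈ 8.8318*I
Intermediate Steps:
Q(F) = -22/7 (Q(F) = -9/7 + (⅐)*(-13) = -9/7 - 13/7 = -22/7)
d(u) = -114
K(O, E) = 36 (K(O, E) = (-6)² = 36)
√(K(Q(-12), 164) + d(-1297)) = √(36 - 114) = √(-78) = I*√78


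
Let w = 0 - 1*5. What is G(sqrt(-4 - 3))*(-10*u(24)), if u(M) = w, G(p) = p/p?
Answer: 50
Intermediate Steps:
w = -5 (w = 0 - 5 = -5)
G(p) = 1
u(M) = -5
G(sqrt(-4 - 3))*(-10*u(24)) = 1*(-10*(-5)) = 1*50 = 50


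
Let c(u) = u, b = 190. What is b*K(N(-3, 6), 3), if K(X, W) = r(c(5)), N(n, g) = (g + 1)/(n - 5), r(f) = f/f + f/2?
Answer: 665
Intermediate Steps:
r(f) = 1 + f/2 (r(f) = 1 + f*(½) = 1 + f/2)
N(n, g) = (1 + g)/(-5 + n)
K(X, W) = 7/2 (K(X, W) = 1 + (½)*5 = 1 + 5/2 = 7/2)
b*K(N(-3, 6), 3) = 190*(7/2) = 665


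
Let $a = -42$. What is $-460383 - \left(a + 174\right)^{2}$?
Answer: $-477807$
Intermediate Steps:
$-460383 - \left(a + 174\right)^{2} = -460383 - \left(-42 + 174\right)^{2} = -460383 - 132^{2} = -460383 - 17424 = -477807$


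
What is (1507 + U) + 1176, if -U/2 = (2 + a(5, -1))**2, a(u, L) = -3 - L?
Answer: 2683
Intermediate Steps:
U = 0 (U = -2*(2 + (-3 - 1*(-1)))**2 = -2*(2 + (-3 + 1))**2 = -2*(2 - 2)**2 = -2*0**2 = -2*0 = 0)
(1507 + U) + 1176 = (1507 + 0) + 1176 = 1507 + 1176 = 2683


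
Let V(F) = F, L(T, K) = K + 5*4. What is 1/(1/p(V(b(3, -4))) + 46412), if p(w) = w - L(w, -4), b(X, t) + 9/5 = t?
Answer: 109/5058903 ≈ 2.1546e-5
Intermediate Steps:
L(T, K) = 20 + K (L(T, K) = K + 20 = 20 + K)
b(X, t) = -9/5 + t
p(w) = -16 + w (p(w) = w - (20 - 4) = w - 1*16 = w - 16 = -16 + w)
1/(1/p(V(b(3, -4))) + 46412) = 1/(1/(-16 + (-9/5 - 4)) + 46412) = 1/(1/(-16 - 29/5) + 46412) = 1/(1/(-109/5) + 46412) = 1/(-5/109 + 46412) = 1/(5058903/109) = 109/5058903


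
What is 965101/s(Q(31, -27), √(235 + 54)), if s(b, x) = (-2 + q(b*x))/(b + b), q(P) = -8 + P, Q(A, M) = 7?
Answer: 13511414/109 ≈ 1.2396e+5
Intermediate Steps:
s(b, x) = (-10 + b*x)/(2*b) (s(b, x) = (-2 + (-8 + b*x))/(b + b) = (-10 + b*x)/((2*b)) = (-10 + b*x)*(1/(2*b)) = (-10 + b*x)/(2*b))
965101/s(Q(31, -27), √(235 + 54)) = 965101/(√(235 + 54)/2 - 5/7) = 965101/(√289/2 - 5*⅐) = 965101/((½)*17 - 5/7) = 965101/(17/2 - 5/7) = 965101/(109/14) = 965101*(14/109) = 13511414/109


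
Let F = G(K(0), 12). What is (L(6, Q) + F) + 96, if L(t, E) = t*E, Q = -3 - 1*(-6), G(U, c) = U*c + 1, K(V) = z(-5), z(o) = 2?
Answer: 139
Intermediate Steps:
K(V) = 2
G(U, c) = 1 + U*c
F = 25 (F = 1 + 2*12 = 1 + 24 = 25)
Q = 3 (Q = -3 + 6 = 3)
L(t, E) = E*t
(L(6, Q) + F) + 96 = (3*6 + 25) + 96 = (18 + 25) + 96 = 43 + 96 = 139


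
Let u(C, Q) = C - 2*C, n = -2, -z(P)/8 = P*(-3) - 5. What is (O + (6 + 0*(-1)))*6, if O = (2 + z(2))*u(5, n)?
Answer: -2664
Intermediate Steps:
z(P) = 40 + 24*P (z(P) = -8*(P*(-3) - 5) = -8*(-3*P - 5) = -8*(-5 - 3*P) = 40 + 24*P)
u(C, Q) = -C
O = -450 (O = (2 + (40 + 24*2))*(-1*5) = (2 + (40 + 48))*(-5) = (2 + 88)*(-5) = 90*(-5) = -450)
(O + (6 + 0*(-1)))*6 = (-450 + (6 + 0*(-1)))*6 = (-450 + (6 + 0))*6 = (-450 + 6)*6 = -444*6 = -2664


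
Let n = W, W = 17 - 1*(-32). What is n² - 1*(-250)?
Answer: 2651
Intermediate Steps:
W = 49 (W = 17 + 32 = 49)
n = 49
n² - 1*(-250) = 49² - 1*(-250) = 2401 + 250 = 2651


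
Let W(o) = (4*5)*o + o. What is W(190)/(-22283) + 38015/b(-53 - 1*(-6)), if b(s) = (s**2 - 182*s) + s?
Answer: 804331405/238784628 ≈ 3.3684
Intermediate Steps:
W(o) = 21*o (W(o) = 20*o + o = 21*o)
b(s) = s**2 - 181*s
W(190)/(-22283) + 38015/b(-53 - 1*(-6)) = (21*190)/(-22283) + 38015/(((-53 - 1*(-6))*(-181 + (-53 - 1*(-6))))) = 3990*(-1/22283) + 38015/(((-53 + 6)*(-181 + (-53 + 6)))) = -3990/22283 + 38015/((-47*(-181 - 47))) = -3990/22283 + 38015/((-47*(-228))) = -3990/22283 + 38015/10716 = 804331405/238784628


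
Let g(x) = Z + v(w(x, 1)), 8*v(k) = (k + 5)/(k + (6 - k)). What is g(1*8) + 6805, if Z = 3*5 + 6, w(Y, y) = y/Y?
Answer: 2621225/384 ≈ 6826.1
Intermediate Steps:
Z = 21 (Z = 15 + 6 = 21)
v(k) = 5/48 + k/48 (v(k) = ((k + 5)/(k + (6 - k)))/8 = ((5 + k)/6)/8 = ((5 + k)*(⅙))/8 = (⅚ + k/6)/8 = 5/48 + k/48)
g(x) = 1013/48 + 1/(48*x) (g(x) = 21 + (5/48 + (1/x)/48) = 21 + (5/48 + 1/(48*x)) = 1013/48 + 1/(48*x))
g(1*8) + 6805 = (1 + 1013*(1*8))/(48*((1*8))) + 6805 = (1/48)*(1 + 1013*8)/8 + 6805 = (1/48)*(⅛)*(1 + 8104) + 6805 = (1/48)*(⅛)*8105 + 6805 = 8105/384 + 6805 = 2621225/384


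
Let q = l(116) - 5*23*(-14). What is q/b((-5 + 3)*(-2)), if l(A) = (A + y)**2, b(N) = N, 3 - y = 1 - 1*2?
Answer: 8005/2 ≈ 4002.5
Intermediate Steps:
y = 4 (y = 3 - (1 - 1*2) = 3 - (1 - 2) = 3 - 1*(-1) = 3 + 1 = 4)
l(A) = (4 + A)**2 (l(A) = (A + 4)**2 = (4 + A)**2)
q = 16010 (q = (4 + 116)**2 - 5*23*(-14) = 120**2 - 115*(-14) = 14400 + 1610 = 16010)
q/b((-5 + 3)*(-2)) = 16010/(((-5 + 3)*(-2))) = 16010/((-2*(-2))) = 16010/4 = 16010*(1/4) = 8005/2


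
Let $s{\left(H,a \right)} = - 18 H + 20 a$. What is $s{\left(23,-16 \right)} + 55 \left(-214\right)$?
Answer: $-12504$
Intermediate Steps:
$s{\left(23,-16 \right)} + 55 \left(-214\right) = \left(\left(-18\right) 23 + 20 \left(-16\right)\right) + 55 \left(-214\right) = \left(-414 - 320\right) - 11770 = -734 - 11770 = -12504$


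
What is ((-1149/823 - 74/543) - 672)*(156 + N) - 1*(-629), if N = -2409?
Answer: 226140354694/148963 ≈ 1.5181e+6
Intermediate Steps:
((-1149/823 - 74/543) - 672)*(156 + N) - 1*(-629) = ((-1149/823 - 74/543) - 672)*(156 - 2409) - 1*(-629) = ((-1149*1/823 - 74*1/543) - 672)*(-2253) + 629 = ((-1149/823 - 74/543) - 672)*(-2253) + 629 = (-684809/446889 - 672)*(-2253) + 629 = -300994217/446889*(-2253) + 629 = 226046656967/148963 + 629 = 226140354694/148963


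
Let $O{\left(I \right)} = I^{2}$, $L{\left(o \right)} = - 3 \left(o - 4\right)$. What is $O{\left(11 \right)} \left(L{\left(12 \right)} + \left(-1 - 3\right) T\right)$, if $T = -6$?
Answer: $0$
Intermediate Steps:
$L{\left(o \right)} = 12 - 3 o$ ($L{\left(o \right)} = - 3 \left(-4 + o\right) = 12 - 3 o$)
$O{\left(11 \right)} \left(L{\left(12 \right)} + \left(-1 - 3\right) T\right) = 11^{2} \left(\left(12 - 36\right) + \left(-1 - 3\right) \left(-6\right)\right) = 121 \left(\left(12 - 36\right) - -24\right) = 121 \left(-24 + 24\right) = 121 \cdot 0 = 0$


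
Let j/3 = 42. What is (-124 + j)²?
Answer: 4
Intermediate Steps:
j = 126 (j = 3*42 = 126)
(-124 + j)² = (-124 + 126)² = 2² = 4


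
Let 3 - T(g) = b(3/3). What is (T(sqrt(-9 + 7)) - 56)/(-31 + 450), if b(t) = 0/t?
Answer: -53/419 ≈ -0.12649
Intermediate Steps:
b(t) = 0
T(g) = 3 (T(g) = 3 - 1*0 = 3 + 0 = 3)
(T(sqrt(-9 + 7)) - 56)/(-31 + 450) = (3 - 56)/(-31 + 450) = -53/419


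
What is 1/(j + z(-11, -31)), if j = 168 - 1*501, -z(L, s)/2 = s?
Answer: -1/271 ≈ -0.0036900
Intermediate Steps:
z(L, s) = -2*s
j = -333 (j = 168 - 501 = -333)
1/(j + z(-11, -31)) = 1/(-333 - 2*(-31)) = 1/(-333 + 62) = 1/(-271) = -1/271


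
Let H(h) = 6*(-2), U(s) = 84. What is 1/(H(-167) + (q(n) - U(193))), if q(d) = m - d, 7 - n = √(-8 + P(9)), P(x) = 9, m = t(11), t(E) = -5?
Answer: -1/107 ≈ -0.0093458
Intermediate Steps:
m = -5
H(h) = -12
n = 6 (n = 7 - √(-8 + 9) = 7 - √1 = 7 - 1*1 = 7 - 1 = 6)
q(d) = -5 - d
1/(H(-167) + (q(n) - U(193))) = 1/(-12 + ((-5 - 1*6) - 1*84)) = 1/(-12 + ((-5 - 6) - 84)) = 1/(-12 + (-11 - 84)) = 1/(-12 - 95) = 1/(-107) = -1/107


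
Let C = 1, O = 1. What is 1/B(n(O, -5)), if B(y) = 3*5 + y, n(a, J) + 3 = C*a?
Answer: 1/13 ≈ 0.076923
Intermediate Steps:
n(a, J) = -3 + a (n(a, J) = -3 + 1*a = -3 + a)
B(y) = 15 + y
1/B(n(O, -5)) = 1/(15 + (-3 + 1)) = 1/(15 - 2) = 1/13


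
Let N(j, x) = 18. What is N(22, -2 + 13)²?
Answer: 324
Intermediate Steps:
N(22, -2 + 13)² = 18² = 324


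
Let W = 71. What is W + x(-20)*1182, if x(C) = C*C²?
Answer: -9455929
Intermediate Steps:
x(C) = C³
W + x(-20)*1182 = 71 + (-20)³*1182 = 71 - 8000*1182 = 71 - 9456000 = -9455929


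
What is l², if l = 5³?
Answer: 15625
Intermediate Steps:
l = 125
l² = 125² = 15625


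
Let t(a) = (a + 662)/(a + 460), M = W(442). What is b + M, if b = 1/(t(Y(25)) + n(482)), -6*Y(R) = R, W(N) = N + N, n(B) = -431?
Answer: 1038554057/1174838 ≈ 884.00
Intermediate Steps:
W(N) = 2*N
M = 884 (M = 2*442 = 884)
Y(R) = -R/6
t(a) = (662 + a)/(460 + a)
b = -2735/1174838 (b = 1/((662 - 1/6*25)/(460 - 1/6*25) - 431) = 1/((662 - 25/6)/(460 - 25/6) - 431) = 1/((3947/6)/(2735/6) - 431) = 1/((6/2735)*(3947/6) - 431) = 1/(3947/2735 - 431) = 1/(-1174838/2735) = -2735/1174838 ≈ -0.0023280)
b + M = -2735/1174838 + 884 = 1038554057/1174838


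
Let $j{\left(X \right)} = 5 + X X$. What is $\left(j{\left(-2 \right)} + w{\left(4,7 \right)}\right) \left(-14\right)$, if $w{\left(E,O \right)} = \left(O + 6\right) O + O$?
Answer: $-1498$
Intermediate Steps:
$j{\left(X \right)} = 5 + X^{2}$
$w{\left(E,O \right)} = O + O \left(6 + O\right)$ ($w{\left(E,O \right)} = \left(6 + O\right) O + O = O \left(6 + O\right) + O = O + O \left(6 + O\right)$)
$\left(j{\left(-2 \right)} + w{\left(4,7 \right)}\right) \left(-14\right) = \left(\left(5 + \left(-2\right)^{2}\right) + 7 \left(7 + 7\right)\right) \left(-14\right) = \left(\left(5 + 4\right) + 7 \cdot 14\right) \left(-14\right) = \left(9 + 98\right) \left(-14\right) = 107 \left(-14\right) = -1498$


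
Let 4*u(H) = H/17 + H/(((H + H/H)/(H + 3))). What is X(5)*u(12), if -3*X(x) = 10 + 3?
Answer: -268/17 ≈ -15.765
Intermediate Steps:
X(x) = -13/3 (X(x) = -(10 + 3)/3 = -1/3*13 = -13/3)
u(H) = H/68 + H*(3 + H)/(4*(1 + H)) (u(H) = (H/17 + H/(((H + H/H)/(H + 3))))/4 = (H*(1/17) + H/(((H + 1)/(3 + H))))/4 = (H/17 + H/(((1 + H)/(3 + H))))/4 = (H/17 + H*((3 + H)/(1 + H)))/4 = (H/17 + H*(3 + H)/(1 + H))/4 = H/68 + H*(3 + H)/(4*(1 + H)))
X(5)*u(12) = -13*12*(26 + 9*12)/(102*(1 + 12)) = -13*12*(26 + 108)/(102*13) = -13*12*134/(102*13) = -13/3*804/221 = -268/17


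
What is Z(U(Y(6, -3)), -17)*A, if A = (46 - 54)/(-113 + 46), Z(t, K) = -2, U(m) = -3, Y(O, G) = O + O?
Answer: -16/67 ≈ -0.23881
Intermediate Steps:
Y(O, G) = 2*O
A = 8/67 (A = -8/(-67) = -8*(-1/67) = 8/67 ≈ 0.11940)
Z(U(Y(6, -3)), -17)*A = -2*8/67 = -16/67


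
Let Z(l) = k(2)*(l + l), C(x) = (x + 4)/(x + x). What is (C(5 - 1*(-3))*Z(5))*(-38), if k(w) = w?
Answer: -570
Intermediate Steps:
C(x) = (4 + x)/(2*x) (C(x) = (4 + x)/((2*x)) = (4 + x)*(1/(2*x)) = (4 + x)/(2*x))
Z(l) = 4*l (Z(l) = 2*(l + l) = 2*(2*l) = 4*l)
(C(5 - 1*(-3))*Z(5))*(-38) = (((4 + (5 - 1*(-3)))/(2*(5 - 1*(-3))))*(4*5))*(-38) = (((4 + (5 + 3))/(2*(5 + 3)))*20)*(-38) = (((½)*(4 + 8)/8)*20)*(-38) = (((½)*(⅛)*12)*20)*(-38) = ((¾)*20)*(-38) = 15*(-38) = -570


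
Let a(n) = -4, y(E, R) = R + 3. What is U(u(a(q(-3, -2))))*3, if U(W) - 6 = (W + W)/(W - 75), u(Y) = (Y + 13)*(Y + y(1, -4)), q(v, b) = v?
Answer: 81/4 ≈ 20.250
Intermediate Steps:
y(E, R) = 3 + R
u(Y) = (-1 + Y)*(13 + Y) (u(Y) = (Y + 13)*(Y + (3 - 4)) = (13 + Y)*(Y - 1) = (13 + Y)*(-1 + Y) = (-1 + Y)*(13 + Y))
U(W) = 6 + 2*W/(-75 + W) (U(W) = 6 + (W + W)/(W - 75) = 6 + (2*W)/(-75 + W) = 6 + 2*W/(-75 + W))
U(u(a(q(-3, -2))))*3 = (2*(-225 + 4*(-13 + (-4)² + 12*(-4)))/(-75 + (-13 + (-4)² + 12*(-4))))*3 = (2*(-225 + 4*(-13 + 16 - 48))/(-75 + (-13 + 16 - 48)))*3 = (2*(-225 + 4*(-45))/(-75 - 45))*3 = (2*(-225 - 180)/(-120))*3 = (2*(-1/120)*(-405))*3 = (27/4)*3 = 81/4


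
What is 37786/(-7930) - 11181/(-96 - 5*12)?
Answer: 1061163/15860 ≈ 66.908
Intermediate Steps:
37786/(-7930) - 11181/(-96 - 5*12) = 37786*(-1/7930) - 11181/(-96 - 60) = -18893/3965 - 11181/(-156) = -18893/3965 - 11181*(-1/156) = -18893/3965 + 3727/52 = 1061163/15860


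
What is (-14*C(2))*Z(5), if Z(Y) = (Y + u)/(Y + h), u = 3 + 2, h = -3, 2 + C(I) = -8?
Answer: 700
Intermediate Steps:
C(I) = -10 (C(I) = -2 - 8 = -10)
u = 5
Z(Y) = (5 + Y)/(-3 + Y) (Z(Y) = (Y + 5)/(Y - 3) = (5 + Y)/(-3 + Y))
(-14*C(2))*Z(5) = (-14*(-10))*((5 + 5)/(-3 + 5)) = 140*(10/2) = 140*((½)*10) = 140*5 = 700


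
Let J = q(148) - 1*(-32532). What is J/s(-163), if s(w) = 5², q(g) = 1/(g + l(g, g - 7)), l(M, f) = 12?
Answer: 5205121/4000 ≈ 1301.3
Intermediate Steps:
q(g) = 1/(12 + g) (q(g) = 1/(g + 12) = 1/(12 + g))
s(w) = 25
J = 5205121/160 (J = 1/(12 + 148) - 1*(-32532) = 1/160 + 32532 = 5205121/160 ≈ 32532.)
J/s(-163) = (5205121/160)/25 = (5205121/160)*(1/25) = 5205121/4000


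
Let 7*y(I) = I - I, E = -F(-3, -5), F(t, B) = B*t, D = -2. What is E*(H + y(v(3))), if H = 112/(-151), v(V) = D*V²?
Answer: 1680/151 ≈ 11.126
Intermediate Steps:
v(V) = -2*V²
H = -112/151 (H = 112*(-1/151) = -112/151 ≈ -0.74172)
E = -15 (E = -(-5)*(-3) = -1*15 = -15)
y(I) = 0 (y(I) = (I - I)/7 = (⅐)*0 = 0)
E*(H + y(v(3))) = -15*(-112/151 + 0) = -15*(-112/151) = 1680/151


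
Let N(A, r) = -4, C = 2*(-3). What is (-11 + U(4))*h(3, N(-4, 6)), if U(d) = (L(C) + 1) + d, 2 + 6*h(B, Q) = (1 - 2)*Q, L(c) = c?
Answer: -4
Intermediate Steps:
C = -6
h(B, Q) = -1/3 - Q/6 (h(B, Q) = -1/3 + ((1 - 2)*Q)/6 = -1/3 + (-Q)/6 = -1/3 - Q/6)
U(d) = -5 + d (U(d) = (-6 + 1) + d = -5 + d)
(-11 + U(4))*h(3, N(-4, 6)) = (-11 + (-5 + 4))*(-1/3 - 1/6*(-4)) = (-11 - 1)*(-1/3 + 2/3) = -12*1/3 = -4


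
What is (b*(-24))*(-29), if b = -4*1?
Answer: -2784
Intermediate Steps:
b = -4
(b*(-24))*(-29) = -4*(-24)*(-29) = 96*(-29) = -2784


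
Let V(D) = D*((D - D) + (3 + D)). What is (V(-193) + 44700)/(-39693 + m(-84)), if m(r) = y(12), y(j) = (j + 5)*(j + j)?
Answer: -16274/7857 ≈ -2.0713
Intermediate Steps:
y(j) = 2*j*(5 + j) (y(j) = (5 + j)*(2*j) = 2*j*(5 + j))
m(r) = 408 (m(r) = 2*12*(5 + 12) = 2*12*17 = 408)
V(D) = D*(3 + D) (V(D) = D*(0 + (3 + D)) = D*(3 + D))
(V(-193) + 44700)/(-39693 + m(-84)) = (-193*(3 - 193) + 44700)/(-39693 + 408) = (-193*(-190) + 44700)/(-39285) = (36670 + 44700)*(-1/39285) = 81370*(-1/39285) = -16274/7857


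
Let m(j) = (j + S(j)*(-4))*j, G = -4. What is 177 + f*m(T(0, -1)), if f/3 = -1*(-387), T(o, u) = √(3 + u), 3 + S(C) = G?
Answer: 2499 + 32508*√2 ≈ 48472.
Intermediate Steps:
S(C) = -7 (S(C) = -3 - 4 = -7)
f = 1161 (f = 3*(-1*(-387)) = 3*387 = 1161)
m(j) = j*(28 + j) (m(j) = (j - 7*(-4))*j = (j + 28)*j = (28 + j)*j = j*(28 + j))
177 + f*m(T(0, -1)) = 177 + 1161*(√(3 - 1)*(28 + √(3 - 1))) = 177 + 1161*(√2*(28 + √2)) = 177 + 1161*√2*(28 + √2)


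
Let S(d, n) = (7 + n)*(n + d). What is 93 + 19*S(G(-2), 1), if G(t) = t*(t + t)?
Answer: 1461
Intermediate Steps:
G(t) = 2*t² (G(t) = t*(2*t) = 2*t²)
S(d, n) = (7 + n)*(d + n)
93 + 19*S(G(-2), 1) = 93 + 19*(1² + 7*(2*(-2)²) + 7*1 + (2*(-2)²)*1) = 93 + 19*(1 + 7*(2*4) + 7 + (2*4)*1) = 93 + 19*(1 + 7*8 + 7 + 8*1) = 93 + 19*(1 + 56 + 7 + 8) = 93 + 19*72 = 93 + 1368 = 1461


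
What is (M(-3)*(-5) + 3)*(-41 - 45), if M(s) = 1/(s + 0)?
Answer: -1204/3 ≈ -401.33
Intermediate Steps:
M(s) = 1/s
(M(-3)*(-5) + 3)*(-41 - 45) = (-5/(-3) + 3)*(-41 - 45) = (-1/3*(-5) + 3)*(-86) = (5/3 + 3)*(-86) = (14/3)*(-86) = -1204/3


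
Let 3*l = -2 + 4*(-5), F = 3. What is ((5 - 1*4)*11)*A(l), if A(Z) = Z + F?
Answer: -143/3 ≈ -47.667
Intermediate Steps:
l = -22/3 (l = (-2 + 4*(-5))/3 = (-2 - 20)/3 = (1/3)*(-22) = -22/3 ≈ -7.3333)
A(Z) = 3 + Z (A(Z) = Z + 3 = 3 + Z)
((5 - 1*4)*11)*A(l) = ((5 - 1*4)*11)*(3 - 22/3) = ((5 - 4)*11)*(-13/3) = (1*11)*(-13/3) = 11*(-13/3) = -143/3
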